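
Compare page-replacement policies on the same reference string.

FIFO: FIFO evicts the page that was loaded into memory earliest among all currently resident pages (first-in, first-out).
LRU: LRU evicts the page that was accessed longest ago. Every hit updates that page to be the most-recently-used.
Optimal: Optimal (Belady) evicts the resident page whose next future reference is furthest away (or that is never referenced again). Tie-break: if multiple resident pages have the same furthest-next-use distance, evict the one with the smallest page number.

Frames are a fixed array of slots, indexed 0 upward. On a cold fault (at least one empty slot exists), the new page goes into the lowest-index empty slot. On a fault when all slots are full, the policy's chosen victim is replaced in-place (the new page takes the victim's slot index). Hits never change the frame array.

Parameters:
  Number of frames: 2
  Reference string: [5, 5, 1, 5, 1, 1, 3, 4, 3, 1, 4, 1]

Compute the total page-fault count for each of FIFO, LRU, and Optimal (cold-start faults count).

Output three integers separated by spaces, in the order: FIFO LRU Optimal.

Answer: 5 6 5

Derivation:
--- FIFO ---
  step 0: ref 5 -> FAULT, frames=[5,-] (faults so far: 1)
  step 1: ref 5 -> HIT, frames=[5,-] (faults so far: 1)
  step 2: ref 1 -> FAULT, frames=[5,1] (faults so far: 2)
  step 3: ref 5 -> HIT, frames=[5,1] (faults so far: 2)
  step 4: ref 1 -> HIT, frames=[5,1] (faults so far: 2)
  step 5: ref 1 -> HIT, frames=[5,1] (faults so far: 2)
  step 6: ref 3 -> FAULT, evict 5, frames=[3,1] (faults so far: 3)
  step 7: ref 4 -> FAULT, evict 1, frames=[3,4] (faults so far: 4)
  step 8: ref 3 -> HIT, frames=[3,4] (faults so far: 4)
  step 9: ref 1 -> FAULT, evict 3, frames=[1,4] (faults so far: 5)
  step 10: ref 4 -> HIT, frames=[1,4] (faults so far: 5)
  step 11: ref 1 -> HIT, frames=[1,4] (faults so far: 5)
  FIFO total faults: 5
--- LRU ---
  step 0: ref 5 -> FAULT, frames=[5,-] (faults so far: 1)
  step 1: ref 5 -> HIT, frames=[5,-] (faults so far: 1)
  step 2: ref 1 -> FAULT, frames=[5,1] (faults so far: 2)
  step 3: ref 5 -> HIT, frames=[5,1] (faults so far: 2)
  step 4: ref 1 -> HIT, frames=[5,1] (faults so far: 2)
  step 5: ref 1 -> HIT, frames=[5,1] (faults so far: 2)
  step 6: ref 3 -> FAULT, evict 5, frames=[3,1] (faults so far: 3)
  step 7: ref 4 -> FAULT, evict 1, frames=[3,4] (faults so far: 4)
  step 8: ref 3 -> HIT, frames=[3,4] (faults so far: 4)
  step 9: ref 1 -> FAULT, evict 4, frames=[3,1] (faults so far: 5)
  step 10: ref 4 -> FAULT, evict 3, frames=[4,1] (faults so far: 6)
  step 11: ref 1 -> HIT, frames=[4,1] (faults so far: 6)
  LRU total faults: 6
--- Optimal ---
  step 0: ref 5 -> FAULT, frames=[5,-] (faults so far: 1)
  step 1: ref 5 -> HIT, frames=[5,-] (faults so far: 1)
  step 2: ref 1 -> FAULT, frames=[5,1] (faults so far: 2)
  step 3: ref 5 -> HIT, frames=[5,1] (faults so far: 2)
  step 4: ref 1 -> HIT, frames=[5,1] (faults so far: 2)
  step 5: ref 1 -> HIT, frames=[5,1] (faults so far: 2)
  step 6: ref 3 -> FAULT, evict 5, frames=[3,1] (faults so far: 3)
  step 7: ref 4 -> FAULT, evict 1, frames=[3,4] (faults so far: 4)
  step 8: ref 3 -> HIT, frames=[3,4] (faults so far: 4)
  step 9: ref 1 -> FAULT, evict 3, frames=[1,4] (faults so far: 5)
  step 10: ref 4 -> HIT, frames=[1,4] (faults so far: 5)
  step 11: ref 1 -> HIT, frames=[1,4] (faults so far: 5)
  Optimal total faults: 5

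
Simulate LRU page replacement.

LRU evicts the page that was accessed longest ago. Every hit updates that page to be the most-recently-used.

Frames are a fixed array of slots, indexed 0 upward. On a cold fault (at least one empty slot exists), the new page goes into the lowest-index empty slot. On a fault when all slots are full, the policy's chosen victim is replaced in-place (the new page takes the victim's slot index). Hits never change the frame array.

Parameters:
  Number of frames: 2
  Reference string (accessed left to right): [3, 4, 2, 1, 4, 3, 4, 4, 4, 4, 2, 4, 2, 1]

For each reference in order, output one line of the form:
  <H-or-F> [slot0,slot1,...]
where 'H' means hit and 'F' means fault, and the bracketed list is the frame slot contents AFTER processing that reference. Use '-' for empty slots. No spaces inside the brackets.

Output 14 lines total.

F [3,-]
F [3,4]
F [2,4]
F [2,1]
F [4,1]
F [4,3]
H [4,3]
H [4,3]
H [4,3]
H [4,3]
F [4,2]
H [4,2]
H [4,2]
F [1,2]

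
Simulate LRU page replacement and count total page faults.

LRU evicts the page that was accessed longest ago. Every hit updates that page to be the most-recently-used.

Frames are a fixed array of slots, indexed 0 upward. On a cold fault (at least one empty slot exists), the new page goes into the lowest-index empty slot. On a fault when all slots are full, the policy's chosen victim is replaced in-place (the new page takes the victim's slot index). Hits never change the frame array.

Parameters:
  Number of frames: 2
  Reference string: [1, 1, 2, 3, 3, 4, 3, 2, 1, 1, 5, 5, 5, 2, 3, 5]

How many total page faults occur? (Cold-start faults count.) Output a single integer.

Answer: 10

Derivation:
Step 0: ref 1 → FAULT, frames=[1,-]
Step 1: ref 1 → HIT, frames=[1,-]
Step 2: ref 2 → FAULT, frames=[1,2]
Step 3: ref 3 → FAULT (evict 1), frames=[3,2]
Step 4: ref 3 → HIT, frames=[3,2]
Step 5: ref 4 → FAULT (evict 2), frames=[3,4]
Step 6: ref 3 → HIT, frames=[3,4]
Step 7: ref 2 → FAULT (evict 4), frames=[3,2]
Step 8: ref 1 → FAULT (evict 3), frames=[1,2]
Step 9: ref 1 → HIT, frames=[1,2]
Step 10: ref 5 → FAULT (evict 2), frames=[1,5]
Step 11: ref 5 → HIT, frames=[1,5]
Step 12: ref 5 → HIT, frames=[1,5]
Step 13: ref 2 → FAULT (evict 1), frames=[2,5]
Step 14: ref 3 → FAULT (evict 5), frames=[2,3]
Step 15: ref 5 → FAULT (evict 2), frames=[5,3]
Total faults: 10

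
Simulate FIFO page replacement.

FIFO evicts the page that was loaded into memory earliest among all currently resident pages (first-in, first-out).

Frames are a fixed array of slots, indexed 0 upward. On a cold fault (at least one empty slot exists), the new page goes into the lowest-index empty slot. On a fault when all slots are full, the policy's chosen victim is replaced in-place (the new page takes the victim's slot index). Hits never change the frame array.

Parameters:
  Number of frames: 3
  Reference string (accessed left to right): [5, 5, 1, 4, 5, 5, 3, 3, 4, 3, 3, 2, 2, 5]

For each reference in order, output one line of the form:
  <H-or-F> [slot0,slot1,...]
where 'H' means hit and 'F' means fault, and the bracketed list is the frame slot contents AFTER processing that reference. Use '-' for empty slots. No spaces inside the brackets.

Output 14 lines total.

F [5,-,-]
H [5,-,-]
F [5,1,-]
F [5,1,4]
H [5,1,4]
H [5,1,4]
F [3,1,4]
H [3,1,4]
H [3,1,4]
H [3,1,4]
H [3,1,4]
F [3,2,4]
H [3,2,4]
F [3,2,5]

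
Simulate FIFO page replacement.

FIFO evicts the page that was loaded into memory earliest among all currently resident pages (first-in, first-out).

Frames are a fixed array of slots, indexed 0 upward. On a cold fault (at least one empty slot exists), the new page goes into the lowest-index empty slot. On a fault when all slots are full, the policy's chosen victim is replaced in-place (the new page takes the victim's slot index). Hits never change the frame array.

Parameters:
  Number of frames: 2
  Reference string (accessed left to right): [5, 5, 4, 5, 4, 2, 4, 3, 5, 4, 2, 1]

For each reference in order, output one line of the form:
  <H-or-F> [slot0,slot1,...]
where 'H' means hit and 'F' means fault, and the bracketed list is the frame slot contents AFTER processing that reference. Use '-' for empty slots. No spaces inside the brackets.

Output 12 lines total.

F [5,-]
H [5,-]
F [5,4]
H [5,4]
H [5,4]
F [2,4]
H [2,4]
F [2,3]
F [5,3]
F [5,4]
F [2,4]
F [2,1]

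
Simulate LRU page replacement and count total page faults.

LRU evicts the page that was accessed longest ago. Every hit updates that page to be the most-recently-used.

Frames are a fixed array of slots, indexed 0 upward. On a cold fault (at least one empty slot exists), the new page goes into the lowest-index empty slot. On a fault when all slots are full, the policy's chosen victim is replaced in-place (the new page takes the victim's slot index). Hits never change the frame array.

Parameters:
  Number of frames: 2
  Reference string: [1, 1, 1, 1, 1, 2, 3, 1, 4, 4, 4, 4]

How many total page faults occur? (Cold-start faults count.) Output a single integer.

Answer: 5

Derivation:
Step 0: ref 1 → FAULT, frames=[1,-]
Step 1: ref 1 → HIT, frames=[1,-]
Step 2: ref 1 → HIT, frames=[1,-]
Step 3: ref 1 → HIT, frames=[1,-]
Step 4: ref 1 → HIT, frames=[1,-]
Step 5: ref 2 → FAULT, frames=[1,2]
Step 6: ref 3 → FAULT (evict 1), frames=[3,2]
Step 7: ref 1 → FAULT (evict 2), frames=[3,1]
Step 8: ref 4 → FAULT (evict 3), frames=[4,1]
Step 9: ref 4 → HIT, frames=[4,1]
Step 10: ref 4 → HIT, frames=[4,1]
Step 11: ref 4 → HIT, frames=[4,1]
Total faults: 5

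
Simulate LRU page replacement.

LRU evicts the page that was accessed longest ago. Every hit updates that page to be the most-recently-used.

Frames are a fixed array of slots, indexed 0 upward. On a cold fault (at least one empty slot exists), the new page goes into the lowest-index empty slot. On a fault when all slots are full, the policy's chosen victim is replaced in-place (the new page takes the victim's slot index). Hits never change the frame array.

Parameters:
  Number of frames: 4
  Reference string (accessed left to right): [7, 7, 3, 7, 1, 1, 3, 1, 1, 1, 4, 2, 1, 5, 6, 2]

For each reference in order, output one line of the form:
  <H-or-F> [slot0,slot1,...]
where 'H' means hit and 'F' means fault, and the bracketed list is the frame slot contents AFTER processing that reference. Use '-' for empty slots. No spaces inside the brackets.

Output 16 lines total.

F [7,-,-,-]
H [7,-,-,-]
F [7,3,-,-]
H [7,3,-,-]
F [7,3,1,-]
H [7,3,1,-]
H [7,3,1,-]
H [7,3,1,-]
H [7,3,1,-]
H [7,3,1,-]
F [7,3,1,4]
F [2,3,1,4]
H [2,3,1,4]
F [2,5,1,4]
F [2,5,1,6]
H [2,5,1,6]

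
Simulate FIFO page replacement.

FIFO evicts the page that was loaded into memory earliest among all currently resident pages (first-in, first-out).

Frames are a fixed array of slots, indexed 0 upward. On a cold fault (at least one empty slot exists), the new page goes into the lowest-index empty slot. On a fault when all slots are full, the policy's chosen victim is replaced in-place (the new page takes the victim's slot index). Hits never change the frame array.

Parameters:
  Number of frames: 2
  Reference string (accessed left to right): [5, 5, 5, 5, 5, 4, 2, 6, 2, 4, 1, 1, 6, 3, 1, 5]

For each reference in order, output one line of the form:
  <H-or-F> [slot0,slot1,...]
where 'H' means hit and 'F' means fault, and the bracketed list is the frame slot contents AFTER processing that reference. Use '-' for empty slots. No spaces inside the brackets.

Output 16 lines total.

F [5,-]
H [5,-]
H [5,-]
H [5,-]
H [5,-]
F [5,4]
F [2,4]
F [2,6]
H [2,6]
F [4,6]
F [4,1]
H [4,1]
F [6,1]
F [6,3]
F [1,3]
F [1,5]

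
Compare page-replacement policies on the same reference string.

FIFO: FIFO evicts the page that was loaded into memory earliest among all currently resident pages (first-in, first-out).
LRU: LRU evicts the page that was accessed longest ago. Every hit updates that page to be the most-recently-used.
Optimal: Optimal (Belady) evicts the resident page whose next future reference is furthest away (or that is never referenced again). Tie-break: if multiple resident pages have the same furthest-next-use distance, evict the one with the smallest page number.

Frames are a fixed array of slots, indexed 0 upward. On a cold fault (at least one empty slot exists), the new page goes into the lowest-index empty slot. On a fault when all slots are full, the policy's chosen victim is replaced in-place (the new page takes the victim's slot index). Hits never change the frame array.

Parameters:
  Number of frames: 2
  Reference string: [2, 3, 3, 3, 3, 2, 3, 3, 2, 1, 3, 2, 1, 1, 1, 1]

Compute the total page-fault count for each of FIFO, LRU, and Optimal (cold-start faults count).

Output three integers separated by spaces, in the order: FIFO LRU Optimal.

Answer: 4 6 4

Derivation:
--- FIFO ---
  step 0: ref 2 -> FAULT, frames=[2,-] (faults so far: 1)
  step 1: ref 3 -> FAULT, frames=[2,3] (faults so far: 2)
  step 2: ref 3 -> HIT, frames=[2,3] (faults so far: 2)
  step 3: ref 3 -> HIT, frames=[2,3] (faults so far: 2)
  step 4: ref 3 -> HIT, frames=[2,3] (faults so far: 2)
  step 5: ref 2 -> HIT, frames=[2,3] (faults so far: 2)
  step 6: ref 3 -> HIT, frames=[2,3] (faults so far: 2)
  step 7: ref 3 -> HIT, frames=[2,3] (faults so far: 2)
  step 8: ref 2 -> HIT, frames=[2,3] (faults so far: 2)
  step 9: ref 1 -> FAULT, evict 2, frames=[1,3] (faults so far: 3)
  step 10: ref 3 -> HIT, frames=[1,3] (faults so far: 3)
  step 11: ref 2 -> FAULT, evict 3, frames=[1,2] (faults so far: 4)
  step 12: ref 1 -> HIT, frames=[1,2] (faults so far: 4)
  step 13: ref 1 -> HIT, frames=[1,2] (faults so far: 4)
  step 14: ref 1 -> HIT, frames=[1,2] (faults so far: 4)
  step 15: ref 1 -> HIT, frames=[1,2] (faults so far: 4)
  FIFO total faults: 4
--- LRU ---
  step 0: ref 2 -> FAULT, frames=[2,-] (faults so far: 1)
  step 1: ref 3 -> FAULT, frames=[2,3] (faults so far: 2)
  step 2: ref 3 -> HIT, frames=[2,3] (faults so far: 2)
  step 3: ref 3 -> HIT, frames=[2,3] (faults so far: 2)
  step 4: ref 3 -> HIT, frames=[2,3] (faults so far: 2)
  step 5: ref 2 -> HIT, frames=[2,3] (faults so far: 2)
  step 6: ref 3 -> HIT, frames=[2,3] (faults so far: 2)
  step 7: ref 3 -> HIT, frames=[2,3] (faults so far: 2)
  step 8: ref 2 -> HIT, frames=[2,3] (faults so far: 2)
  step 9: ref 1 -> FAULT, evict 3, frames=[2,1] (faults so far: 3)
  step 10: ref 3 -> FAULT, evict 2, frames=[3,1] (faults so far: 4)
  step 11: ref 2 -> FAULT, evict 1, frames=[3,2] (faults so far: 5)
  step 12: ref 1 -> FAULT, evict 3, frames=[1,2] (faults so far: 6)
  step 13: ref 1 -> HIT, frames=[1,2] (faults so far: 6)
  step 14: ref 1 -> HIT, frames=[1,2] (faults so far: 6)
  step 15: ref 1 -> HIT, frames=[1,2] (faults so far: 6)
  LRU total faults: 6
--- Optimal ---
  step 0: ref 2 -> FAULT, frames=[2,-] (faults so far: 1)
  step 1: ref 3 -> FAULT, frames=[2,3] (faults so far: 2)
  step 2: ref 3 -> HIT, frames=[2,3] (faults so far: 2)
  step 3: ref 3 -> HIT, frames=[2,3] (faults so far: 2)
  step 4: ref 3 -> HIT, frames=[2,3] (faults so far: 2)
  step 5: ref 2 -> HIT, frames=[2,3] (faults so far: 2)
  step 6: ref 3 -> HIT, frames=[2,3] (faults so far: 2)
  step 7: ref 3 -> HIT, frames=[2,3] (faults so far: 2)
  step 8: ref 2 -> HIT, frames=[2,3] (faults so far: 2)
  step 9: ref 1 -> FAULT, evict 2, frames=[1,3] (faults so far: 3)
  step 10: ref 3 -> HIT, frames=[1,3] (faults so far: 3)
  step 11: ref 2 -> FAULT, evict 3, frames=[1,2] (faults so far: 4)
  step 12: ref 1 -> HIT, frames=[1,2] (faults so far: 4)
  step 13: ref 1 -> HIT, frames=[1,2] (faults so far: 4)
  step 14: ref 1 -> HIT, frames=[1,2] (faults so far: 4)
  step 15: ref 1 -> HIT, frames=[1,2] (faults so far: 4)
  Optimal total faults: 4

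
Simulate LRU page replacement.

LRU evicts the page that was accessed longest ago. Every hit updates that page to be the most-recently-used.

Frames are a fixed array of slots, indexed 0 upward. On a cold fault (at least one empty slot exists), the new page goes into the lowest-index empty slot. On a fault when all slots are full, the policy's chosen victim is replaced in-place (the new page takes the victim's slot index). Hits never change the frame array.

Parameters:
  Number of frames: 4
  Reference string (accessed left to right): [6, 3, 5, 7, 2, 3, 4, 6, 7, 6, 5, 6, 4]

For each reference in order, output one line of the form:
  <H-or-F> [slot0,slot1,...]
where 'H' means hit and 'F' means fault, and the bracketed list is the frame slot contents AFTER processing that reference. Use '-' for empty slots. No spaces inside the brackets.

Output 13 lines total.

F [6,-,-,-]
F [6,3,-,-]
F [6,3,5,-]
F [6,3,5,7]
F [2,3,5,7]
H [2,3,5,7]
F [2,3,4,7]
F [2,3,4,6]
F [7,3,4,6]
H [7,3,4,6]
F [7,5,4,6]
H [7,5,4,6]
H [7,5,4,6]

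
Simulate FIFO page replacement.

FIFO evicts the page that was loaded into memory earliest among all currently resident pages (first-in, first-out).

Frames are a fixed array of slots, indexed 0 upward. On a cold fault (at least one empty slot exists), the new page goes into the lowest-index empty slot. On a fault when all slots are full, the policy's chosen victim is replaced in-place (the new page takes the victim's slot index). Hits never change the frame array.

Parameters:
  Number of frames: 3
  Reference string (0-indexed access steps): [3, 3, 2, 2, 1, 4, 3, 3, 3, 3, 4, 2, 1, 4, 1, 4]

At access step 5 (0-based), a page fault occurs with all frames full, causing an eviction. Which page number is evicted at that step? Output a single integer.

Step 0: ref 3 -> FAULT, frames=[3,-,-]
Step 1: ref 3 -> HIT, frames=[3,-,-]
Step 2: ref 2 -> FAULT, frames=[3,2,-]
Step 3: ref 2 -> HIT, frames=[3,2,-]
Step 4: ref 1 -> FAULT, frames=[3,2,1]
Step 5: ref 4 -> FAULT, evict 3, frames=[4,2,1]
At step 5: evicted page 3

Answer: 3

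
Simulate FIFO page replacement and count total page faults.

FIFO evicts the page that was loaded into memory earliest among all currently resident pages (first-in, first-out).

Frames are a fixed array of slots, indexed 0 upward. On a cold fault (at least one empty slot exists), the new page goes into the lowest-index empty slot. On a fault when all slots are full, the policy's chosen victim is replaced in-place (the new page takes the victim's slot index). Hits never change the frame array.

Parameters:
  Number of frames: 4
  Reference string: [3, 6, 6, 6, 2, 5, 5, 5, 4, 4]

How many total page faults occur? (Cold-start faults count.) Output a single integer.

Step 0: ref 3 → FAULT, frames=[3,-,-,-]
Step 1: ref 6 → FAULT, frames=[3,6,-,-]
Step 2: ref 6 → HIT, frames=[3,6,-,-]
Step 3: ref 6 → HIT, frames=[3,6,-,-]
Step 4: ref 2 → FAULT, frames=[3,6,2,-]
Step 5: ref 5 → FAULT, frames=[3,6,2,5]
Step 6: ref 5 → HIT, frames=[3,6,2,5]
Step 7: ref 5 → HIT, frames=[3,6,2,5]
Step 8: ref 4 → FAULT (evict 3), frames=[4,6,2,5]
Step 9: ref 4 → HIT, frames=[4,6,2,5]
Total faults: 5

Answer: 5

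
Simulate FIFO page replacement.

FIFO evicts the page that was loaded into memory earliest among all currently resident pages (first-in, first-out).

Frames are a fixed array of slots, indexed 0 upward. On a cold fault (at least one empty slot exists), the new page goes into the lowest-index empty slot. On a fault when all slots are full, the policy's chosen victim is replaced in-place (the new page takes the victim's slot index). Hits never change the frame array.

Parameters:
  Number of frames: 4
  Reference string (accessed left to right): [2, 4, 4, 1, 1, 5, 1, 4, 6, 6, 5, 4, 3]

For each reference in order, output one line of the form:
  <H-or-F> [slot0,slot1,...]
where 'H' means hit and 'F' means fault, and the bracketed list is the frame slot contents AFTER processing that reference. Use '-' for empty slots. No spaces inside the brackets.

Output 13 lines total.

F [2,-,-,-]
F [2,4,-,-]
H [2,4,-,-]
F [2,4,1,-]
H [2,4,1,-]
F [2,4,1,5]
H [2,4,1,5]
H [2,4,1,5]
F [6,4,1,5]
H [6,4,1,5]
H [6,4,1,5]
H [6,4,1,5]
F [6,3,1,5]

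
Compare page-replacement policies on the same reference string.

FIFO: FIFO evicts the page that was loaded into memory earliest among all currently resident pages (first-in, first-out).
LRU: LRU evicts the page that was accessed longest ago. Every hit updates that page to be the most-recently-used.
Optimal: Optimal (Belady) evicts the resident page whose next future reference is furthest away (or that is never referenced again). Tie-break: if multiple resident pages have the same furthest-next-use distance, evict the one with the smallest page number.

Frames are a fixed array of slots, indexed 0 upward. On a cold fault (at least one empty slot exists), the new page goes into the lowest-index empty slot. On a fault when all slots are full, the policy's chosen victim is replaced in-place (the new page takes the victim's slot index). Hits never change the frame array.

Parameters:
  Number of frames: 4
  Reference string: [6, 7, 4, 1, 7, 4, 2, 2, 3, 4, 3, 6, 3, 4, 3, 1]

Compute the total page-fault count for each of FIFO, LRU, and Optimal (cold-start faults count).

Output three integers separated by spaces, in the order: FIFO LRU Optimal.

--- FIFO ---
  step 0: ref 6 -> FAULT, frames=[6,-,-,-] (faults so far: 1)
  step 1: ref 7 -> FAULT, frames=[6,7,-,-] (faults so far: 2)
  step 2: ref 4 -> FAULT, frames=[6,7,4,-] (faults so far: 3)
  step 3: ref 1 -> FAULT, frames=[6,7,4,1] (faults so far: 4)
  step 4: ref 7 -> HIT, frames=[6,7,4,1] (faults so far: 4)
  step 5: ref 4 -> HIT, frames=[6,7,4,1] (faults so far: 4)
  step 6: ref 2 -> FAULT, evict 6, frames=[2,7,4,1] (faults so far: 5)
  step 7: ref 2 -> HIT, frames=[2,7,4,1] (faults so far: 5)
  step 8: ref 3 -> FAULT, evict 7, frames=[2,3,4,1] (faults so far: 6)
  step 9: ref 4 -> HIT, frames=[2,3,4,1] (faults so far: 6)
  step 10: ref 3 -> HIT, frames=[2,3,4,1] (faults so far: 6)
  step 11: ref 6 -> FAULT, evict 4, frames=[2,3,6,1] (faults so far: 7)
  step 12: ref 3 -> HIT, frames=[2,3,6,1] (faults so far: 7)
  step 13: ref 4 -> FAULT, evict 1, frames=[2,3,6,4] (faults so far: 8)
  step 14: ref 3 -> HIT, frames=[2,3,6,4] (faults so far: 8)
  step 15: ref 1 -> FAULT, evict 2, frames=[1,3,6,4] (faults so far: 9)
  FIFO total faults: 9
--- LRU ---
  step 0: ref 6 -> FAULT, frames=[6,-,-,-] (faults so far: 1)
  step 1: ref 7 -> FAULT, frames=[6,7,-,-] (faults so far: 2)
  step 2: ref 4 -> FAULT, frames=[6,7,4,-] (faults so far: 3)
  step 3: ref 1 -> FAULT, frames=[6,7,4,1] (faults so far: 4)
  step 4: ref 7 -> HIT, frames=[6,7,4,1] (faults so far: 4)
  step 5: ref 4 -> HIT, frames=[6,7,4,1] (faults so far: 4)
  step 6: ref 2 -> FAULT, evict 6, frames=[2,7,4,1] (faults so far: 5)
  step 7: ref 2 -> HIT, frames=[2,7,4,1] (faults so far: 5)
  step 8: ref 3 -> FAULT, evict 1, frames=[2,7,4,3] (faults so far: 6)
  step 9: ref 4 -> HIT, frames=[2,7,4,3] (faults so far: 6)
  step 10: ref 3 -> HIT, frames=[2,7,4,3] (faults so far: 6)
  step 11: ref 6 -> FAULT, evict 7, frames=[2,6,4,3] (faults so far: 7)
  step 12: ref 3 -> HIT, frames=[2,6,4,3] (faults so far: 7)
  step 13: ref 4 -> HIT, frames=[2,6,4,3] (faults so far: 7)
  step 14: ref 3 -> HIT, frames=[2,6,4,3] (faults so far: 7)
  step 15: ref 1 -> FAULT, evict 2, frames=[1,6,4,3] (faults so far: 8)
  LRU total faults: 8
--- Optimal ---
  step 0: ref 6 -> FAULT, frames=[6,-,-,-] (faults so far: 1)
  step 1: ref 7 -> FAULT, frames=[6,7,-,-] (faults so far: 2)
  step 2: ref 4 -> FAULT, frames=[6,7,4,-] (faults so far: 3)
  step 3: ref 1 -> FAULT, frames=[6,7,4,1] (faults so far: 4)
  step 4: ref 7 -> HIT, frames=[6,7,4,1] (faults so far: 4)
  step 5: ref 4 -> HIT, frames=[6,7,4,1] (faults so far: 4)
  step 6: ref 2 -> FAULT, evict 7, frames=[6,2,4,1] (faults so far: 5)
  step 7: ref 2 -> HIT, frames=[6,2,4,1] (faults so far: 5)
  step 8: ref 3 -> FAULT, evict 2, frames=[6,3,4,1] (faults so far: 6)
  step 9: ref 4 -> HIT, frames=[6,3,4,1] (faults so far: 6)
  step 10: ref 3 -> HIT, frames=[6,3,4,1] (faults so far: 6)
  step 11: ref 6 -> HIT, frames=[6,3,4,1] (faults so far: 6)
  step 12: ref 3 -> HIT, frames=[6,3,4,1] (faults so far: 6)
  step 13: ref 4 -> HIT, frames=[6,3,4,1] (faults so far: 6)
  step 14: ref 3 -> HIT, frames=[6,3,4,1] (faults so far: 6)
  step 15: ref 1 -> HIT, frames=[6,3,4,1] (faults so far: 6)
  Optimal total faults: 6

Answer: 9 8 6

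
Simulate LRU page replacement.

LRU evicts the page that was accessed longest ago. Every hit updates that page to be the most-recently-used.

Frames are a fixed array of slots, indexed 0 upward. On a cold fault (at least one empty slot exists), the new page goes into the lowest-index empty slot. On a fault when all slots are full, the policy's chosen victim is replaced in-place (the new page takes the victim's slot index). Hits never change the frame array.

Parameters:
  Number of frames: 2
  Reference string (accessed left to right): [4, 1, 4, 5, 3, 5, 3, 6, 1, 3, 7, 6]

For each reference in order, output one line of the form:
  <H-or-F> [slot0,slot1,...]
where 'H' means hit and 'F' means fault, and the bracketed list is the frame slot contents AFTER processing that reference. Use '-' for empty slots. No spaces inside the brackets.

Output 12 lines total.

F [4,-]
F [4,1]
H [4,1]
F [4,5]
F [3,5]
H [3,5]
H [3,5]
F [3,6]
F [1,6]
F [1,3]
F [7,3]
F [7,6]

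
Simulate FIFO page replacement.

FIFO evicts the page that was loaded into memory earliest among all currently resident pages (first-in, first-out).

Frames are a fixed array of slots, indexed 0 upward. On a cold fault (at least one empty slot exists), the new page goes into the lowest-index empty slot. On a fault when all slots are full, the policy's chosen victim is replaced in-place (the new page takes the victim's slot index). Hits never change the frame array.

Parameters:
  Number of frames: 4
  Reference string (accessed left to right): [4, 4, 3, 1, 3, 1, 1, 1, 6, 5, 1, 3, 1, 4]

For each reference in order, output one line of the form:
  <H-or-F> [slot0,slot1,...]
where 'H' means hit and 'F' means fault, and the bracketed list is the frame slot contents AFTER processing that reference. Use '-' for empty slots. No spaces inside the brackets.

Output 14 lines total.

F [4,-,-,-]
H [4,-,-,-]
F [4,3,-,-]
F [4,3,1,-]
H [4,3,1,-]
H [4,3,1,-]
H [4,3,1,-]
H [4,3,1,-]
F [4,3,1,6]
F [5,3,1,6]
H [5,3,1,6]
H [5,3,1,6]
H [5,3,1,6]
F [5,4,1,6]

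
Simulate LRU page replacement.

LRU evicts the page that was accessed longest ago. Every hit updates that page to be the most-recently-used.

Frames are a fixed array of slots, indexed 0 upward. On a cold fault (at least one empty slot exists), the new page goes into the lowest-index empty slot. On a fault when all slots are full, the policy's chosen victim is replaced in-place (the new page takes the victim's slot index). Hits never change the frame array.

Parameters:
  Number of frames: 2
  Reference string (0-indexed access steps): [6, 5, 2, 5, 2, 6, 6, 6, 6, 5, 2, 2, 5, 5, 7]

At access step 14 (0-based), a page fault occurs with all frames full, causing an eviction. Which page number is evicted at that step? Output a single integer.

Step 0: ref 6 -> FAULT, frames=[6,-]
Step 1: ref 5 -> FAULT, frames=[6,5]
Step 2: ref 2 -> FAULT, evict 6, frames=[2,5]
Step 3: ref 5 -> HIT, frames=[2,5]
Step 4: ref 2 -> HIT, frames=[2,5]
Step 5: ref 6 -> FAULT, evict 5, frames=[2,6]
Step 6: ref 6 -> HIT, frames=[2,6]
Step 7: ref 6 -> HIT, frames=[2,6]
Step 8: ref 6 -> HIT, frames=[2,6]
Step 9: ref 5 -> FAULT, evict 2, frames=[5,6]
Step 10: ref 2 -> FAULT, evict 6, frames=[5,2]
Step 11: ref 2 -> HIT, frames=[5,2]
Step 12: ref 5 -> HIT, frames=[5,2]
Step 13: ref 5 -> HIT, frames=[5,2]
Step 14: ref 7 -> FAULT, evict 2, frames=[5,7]
At step 14: evicted page 2

Answer: 2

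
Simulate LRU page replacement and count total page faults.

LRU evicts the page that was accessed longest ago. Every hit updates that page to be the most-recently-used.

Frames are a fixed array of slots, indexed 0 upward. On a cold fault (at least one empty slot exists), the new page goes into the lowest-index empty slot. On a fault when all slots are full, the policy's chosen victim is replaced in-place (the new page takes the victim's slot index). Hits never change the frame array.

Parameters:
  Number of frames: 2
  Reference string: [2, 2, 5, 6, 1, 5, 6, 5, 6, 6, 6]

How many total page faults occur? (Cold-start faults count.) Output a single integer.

Answer: 6

Derivation:
Step 0: ref 2 → FAULT, frames=[2,-]
Step 1: ref 2 → HIT, frames=[2,-]
Step 2: ref 5 → FAULT, frames=[2,5]
Step 3: ref 6 → FAULT (evict 2), frames=[6,5]
Step 4: ref 1 → FAULT (evict 5), frames=[6,1]
Step 5: ref 5 → FAULT (evict 6), frames=[5,1]
Step 6: ref 6 → FAULT (evict 1), frames=[5,6]
Step 7: ref 5 → HIT, frames=[5,6]
Step 8: ref 6 → HIT, frames=[5,6]
Step 9: ref 6 → HIT, frames=[5,6]
Step 10: ref 6 → HIT, frames=[5,6]
Total faults: 6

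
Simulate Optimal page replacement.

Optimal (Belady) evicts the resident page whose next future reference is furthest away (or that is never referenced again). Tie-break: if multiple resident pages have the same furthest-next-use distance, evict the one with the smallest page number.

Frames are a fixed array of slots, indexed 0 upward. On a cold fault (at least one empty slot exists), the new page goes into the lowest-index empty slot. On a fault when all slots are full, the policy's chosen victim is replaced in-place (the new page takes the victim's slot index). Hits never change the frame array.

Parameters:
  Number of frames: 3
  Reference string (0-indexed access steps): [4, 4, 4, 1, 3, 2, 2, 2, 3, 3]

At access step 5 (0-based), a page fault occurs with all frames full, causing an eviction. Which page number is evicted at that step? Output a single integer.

Step 0: ref 4 -> FAULT, frames=[4,-,-]
Step 1: ref 4 -> HIT, frames=[4,-,-]
Step 2: ref 4 -> HIT, frames=[4,-,-]
Step 3: ref 1 -> FAULT, frames=[4,1,-]
Step 4: ref 3 -> FAULT, frames=[4,1,3]
Step 5: ref 2 -> FAULT, evict 1, frames=[4,2,3]
At step 5: evicted page 1

Answer: 1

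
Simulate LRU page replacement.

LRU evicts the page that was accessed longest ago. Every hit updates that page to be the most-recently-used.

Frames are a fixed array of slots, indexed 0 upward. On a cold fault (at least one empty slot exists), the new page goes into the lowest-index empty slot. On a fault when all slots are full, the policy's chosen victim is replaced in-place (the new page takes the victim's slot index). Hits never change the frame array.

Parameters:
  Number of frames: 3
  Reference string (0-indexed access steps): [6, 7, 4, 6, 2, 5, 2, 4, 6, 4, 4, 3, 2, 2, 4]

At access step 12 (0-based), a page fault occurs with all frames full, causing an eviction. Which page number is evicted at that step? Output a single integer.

Step 0: ref 6 -> FAULT, frames=[6,-,-]
Step 1: ref 7 -> FAULT, frames=[6,7,-]
Step 2: ref 4 -> FAULT, frames=[6,7,4]
Step 3: ref 6 -> HIT, frames=[6,7,4]
Step 4: ref 2 -> FAULT, evict 7, frames=[6,2,4]
Step 5: ref 5 -> FAULT, evict 4, frames=[6,2,5]
Step 6: ref 2 -> HIT, frames=[6,2,5]
Step 7: ref 4 -> FAULT, evict 6, frames=[4,2,5]
Step 8: ref 6 -> FAULT, evict 5, frames=[4,2,6]
Step 9: ref 4 -> HIT, frames=[4,2,6]
Step 10: ref 4 -> HIT, frames=[4,2,6]
Step 11: ref 3 -> FAULT, evict 2, frames=[4,3,6]
Step 12: ref 2 -> FAULT, evict 6, frames=[4,3,2]
At step 12: evicted page 6

Answer: 6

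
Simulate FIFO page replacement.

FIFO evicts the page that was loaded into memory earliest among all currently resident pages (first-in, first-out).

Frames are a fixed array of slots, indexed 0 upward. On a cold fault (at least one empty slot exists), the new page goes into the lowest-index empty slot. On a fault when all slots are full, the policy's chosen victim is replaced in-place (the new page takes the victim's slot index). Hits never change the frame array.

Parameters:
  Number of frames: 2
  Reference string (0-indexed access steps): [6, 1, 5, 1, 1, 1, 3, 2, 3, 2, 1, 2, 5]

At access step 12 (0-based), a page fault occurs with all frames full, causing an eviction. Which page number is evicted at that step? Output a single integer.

Answer: 2

Derivation:
Step 0: ref 6 -> FAULT, frames=[6,-]
Step 1: ref 1 -> FAULT, frames=[6,1]
Step 2: ref 5 -> FAULT, evict 6, frames=[5,1]
Step 3: ref 1 -> HIT, frames=[5,1]
Step 4: ref 1 -> HIT, frames=[5,1]
Step 5: ref 1 -> HIT, frames=[5,1]
Step 6: ref 3 -> FAULT, evict 1, frames=[5,3]
Step 7: ref 2 -> FAULT, evict 5, frames=[2,3]
Step 8: ref 3 -> HIT, frames=[2,3]
Step 9: ref 2 -> HIT, frames=[2,3]
Step 10: ref 1 -> FAULT, evict 3, frames=[2,1]
Step 11: ref 2 -> HIT, frames=[2,1]
Step 12: ref 5 -> FAULT, evict 2, frames=[5,1]
At step 12: evicted page 2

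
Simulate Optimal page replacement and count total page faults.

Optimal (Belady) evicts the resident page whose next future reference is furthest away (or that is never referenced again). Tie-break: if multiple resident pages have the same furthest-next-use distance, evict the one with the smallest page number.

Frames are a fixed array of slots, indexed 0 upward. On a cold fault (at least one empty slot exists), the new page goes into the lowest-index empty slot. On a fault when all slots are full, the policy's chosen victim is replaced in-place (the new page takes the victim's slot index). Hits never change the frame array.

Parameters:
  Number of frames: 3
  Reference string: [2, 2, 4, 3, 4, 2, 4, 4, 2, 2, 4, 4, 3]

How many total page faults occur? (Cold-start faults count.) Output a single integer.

Answer: 3

Derivation:
Step 0: ref 2 → FAULT, frames=[2,-,-]
Step 1: ref 2 → HIT, frames=[2,-,-]
Step 2: ref 4 → FAULT, frames=[2,4,-]
Step 3: ref 3 → FAULT, frames=[2,4,3]
Step 4: ref 4 → HIT, frames=[2,4,3]
Step 5: ref 2 → HIT, frames=[2,4,3]
Step 6: ref 4 → HIT, frames=[2,4,3]
Step 7: ref 4 → HIT, frames=[2,4,3]
Step 8: ref 2 → HIT, frames=[2,4,3]
Step 9: ref 2 → HIT, frames=[2,4,3]
Step 10: ref 4 → HIT, frames=[2,4,3]
Step 11: ref 4 → HIT, frames=[2,4,3]
Step 12: ref 3 → HIT, frames=[2,4,3]
Total faults: 3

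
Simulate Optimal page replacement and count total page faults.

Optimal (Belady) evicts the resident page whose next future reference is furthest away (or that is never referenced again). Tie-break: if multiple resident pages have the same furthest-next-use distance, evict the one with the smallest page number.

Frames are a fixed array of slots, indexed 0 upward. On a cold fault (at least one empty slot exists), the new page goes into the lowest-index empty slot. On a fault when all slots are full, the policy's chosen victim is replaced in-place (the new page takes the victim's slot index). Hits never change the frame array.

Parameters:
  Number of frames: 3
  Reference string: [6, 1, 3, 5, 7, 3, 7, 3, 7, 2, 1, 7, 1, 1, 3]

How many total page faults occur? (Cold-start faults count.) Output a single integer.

Step 0: ref 6 → FAULT, frames=[6,-,-]
Step 1: ref 1 → FAULT, frames=[6,1,-]
Step 2: ref 3 → FAULT, frames=[6,1,3]
Step 3: ref 5 → FAULT (evict 6), frames=[5,1,3]
Step 4: ref 7 → FAULT (evict 5), frames=[7,1,3]
Step 5: ref 3 → HIT, frames=[7,1,3]
Step 6: ref 7 → HIT, frames=[7,1,3]
Step 7: ref 3 → HIT, frames=[7,1,3]
Step 8: ref 7 → HIT, frames=[7,1,3]
Step 9: ref 2 → FAULT (evict 3), frames=[7,1,2]
Step 10: ref 1 → HIT, frames=[7,1,2]
Step 11: ref 7 → HIT, frames=[7,1,2]
Step 12: ref 1 → HIT, frames=[7,1,2]
Step 13: ref 1 → HIT, frames=[7,1,2]
Step 14: ref 3 → FAULT (evict 1), frames=[7,3,2]
Total faults: 7

Answer: 7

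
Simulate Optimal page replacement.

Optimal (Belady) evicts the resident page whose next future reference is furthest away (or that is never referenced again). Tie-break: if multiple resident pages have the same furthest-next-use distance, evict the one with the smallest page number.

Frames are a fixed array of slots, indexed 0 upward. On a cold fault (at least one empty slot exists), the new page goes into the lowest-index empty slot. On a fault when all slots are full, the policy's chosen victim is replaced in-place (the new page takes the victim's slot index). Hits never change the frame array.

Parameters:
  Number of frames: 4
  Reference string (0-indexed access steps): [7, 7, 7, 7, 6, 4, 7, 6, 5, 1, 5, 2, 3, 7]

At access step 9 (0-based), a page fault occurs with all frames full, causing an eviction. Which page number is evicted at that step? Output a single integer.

Step 0: ref 7 -> FAULT, frames=[7,-,-,-]
Step 1: ref 7 -> HIT, frames=[7,-,-,-]
Step 2: ref 7 -> HIT, frames=[7,-,-,-]
Step 3: ref 7 -> HIT, frames=[7,-,-,-]
Step 4: ref 6 -> FAULT, frames=[7,6,-,-]
Step 5: ref 4 -> FAULT, frames=[7,6,4,-]
Step 6: ref 7 -> HIT, frames=[7,6,4,-]
Step 7: ref 6 -> HIT, frames=[7,6,4,-]
Step 8: ref 5 -> FAULT, frames=[7,6,4,5]
Step 9: ref 1 -> FAULT, evict 4, frames=[7,6,1,5]
At step 9: evicted page 4

Answer: 4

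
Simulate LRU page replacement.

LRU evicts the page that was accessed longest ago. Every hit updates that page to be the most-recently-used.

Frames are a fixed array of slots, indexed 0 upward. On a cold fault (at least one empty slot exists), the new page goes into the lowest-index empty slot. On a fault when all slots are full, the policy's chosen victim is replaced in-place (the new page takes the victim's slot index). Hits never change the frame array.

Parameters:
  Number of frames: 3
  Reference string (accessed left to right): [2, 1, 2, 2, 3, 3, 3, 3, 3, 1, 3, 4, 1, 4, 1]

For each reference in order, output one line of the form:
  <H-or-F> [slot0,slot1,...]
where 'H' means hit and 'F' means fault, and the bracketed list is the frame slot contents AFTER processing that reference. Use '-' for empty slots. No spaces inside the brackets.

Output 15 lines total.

F [2,-,-]
F [2,1,-]
H [2,1,-]
H [2,1,-]
F [2,1,3]
H [2,1,3]
H [2,1,3]
H [2,1,3]
H [2,1,3]
H [2,1,3]
H [2,1,3]
F [4,1,3]
H [4,1,3]
H [4,1,3]
H [4,1,3]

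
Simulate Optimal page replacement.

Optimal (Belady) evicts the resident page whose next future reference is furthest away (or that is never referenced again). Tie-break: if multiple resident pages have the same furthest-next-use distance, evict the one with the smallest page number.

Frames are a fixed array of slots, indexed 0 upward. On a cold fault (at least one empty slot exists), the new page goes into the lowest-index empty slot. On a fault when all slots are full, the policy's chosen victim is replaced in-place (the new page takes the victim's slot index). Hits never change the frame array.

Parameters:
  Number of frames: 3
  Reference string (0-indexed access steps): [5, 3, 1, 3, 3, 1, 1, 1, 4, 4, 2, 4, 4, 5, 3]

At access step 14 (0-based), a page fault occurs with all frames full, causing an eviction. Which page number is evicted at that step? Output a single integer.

Answer: 2

Derivation:
Step 0: ref 5 -> FAULT, frames=[5,-,-]
Step 1: ref 3 -> FAULT, frames=[5,3,-]
Step 2: ref 1 -> FAULT, frames=[5,3,1]
Step 3: ref 3 -> HIT, frames=[5,3,1]
Step 4: ref 3 -> HIT, frames=[5,3,1]
Step 5: ref 1 -> HIT, frames=[5,3,1]
Step 6: ref 1 -> HIT, frames=[5,3,1]
Step 7: ref 1 -> HIT, frames=[5,3,1]
Step 8: ref 4 -> FAULT, evict 1, frames=[5,3,4]
Step 9: ref 4 -> HIT, frames=[5,3,4]
Step 10: ref 2 -> FAULT, evict 3, frames=[5,2,4]
Step 11: ref 4 -> HIT, frames=[5,2,4]
Step 12: ref 4 -> HIT, frames=[5,2,4]
Step 13: ref 5 -> HIT, frames=[5,2,4]
Step 14: ref 3 -> FAULT, evict 2, frames=[5,3,4]
At step 14: evicted page 2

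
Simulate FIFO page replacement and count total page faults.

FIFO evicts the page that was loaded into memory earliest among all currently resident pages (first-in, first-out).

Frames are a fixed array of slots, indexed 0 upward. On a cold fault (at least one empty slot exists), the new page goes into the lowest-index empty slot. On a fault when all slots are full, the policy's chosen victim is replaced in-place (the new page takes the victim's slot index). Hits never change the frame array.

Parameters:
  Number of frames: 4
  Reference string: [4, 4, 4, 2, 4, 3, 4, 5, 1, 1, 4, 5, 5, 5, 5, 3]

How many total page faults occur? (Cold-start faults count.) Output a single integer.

Answer: 6

Derivation:
Step 0: ref 4 → FAULT, frames=[4,-,-,-]
Step 1: ref 4 → HIT, frames=[4,-,-,-]
Step 2: ref 4 → HIT, frames=[4,-,-,-]
Step 3: ref 2 → FAULT, frames=[4,2,-,-]
Step 4: ref 4 → HIT, frames=[4,2,-,-]
Step 5: ref 3 → FAULT, frames=[4,2,3,-]
Step 6: ref 4 → HIT, frames=[4,2,3,-]
Step 7: ref 5 → FAULT, frames=[4,2,3,5]
Step 8: ref 1 → FAULT (evict 4), frames=[1,2,3,5]
Step 9: ref 1 → HIT, frames=[1,2,3,5]
Step 10: ref 4 → FAULT (evict 2), frames=[1,4,3,5]
Step 11: ref 5 → HIT, frames=[1,4,3,5]
Step 12: ref 5 → HIT, frames=[1,4,3,5]
Step 13: ref 5 → HIT, frames=[1,4,3,5]
Step 14: ref 5 → HIT, frames=[1,4,3,5]
Step 15: ref 3 → HIT, frames=[1,4,3,5]
Total faults: 6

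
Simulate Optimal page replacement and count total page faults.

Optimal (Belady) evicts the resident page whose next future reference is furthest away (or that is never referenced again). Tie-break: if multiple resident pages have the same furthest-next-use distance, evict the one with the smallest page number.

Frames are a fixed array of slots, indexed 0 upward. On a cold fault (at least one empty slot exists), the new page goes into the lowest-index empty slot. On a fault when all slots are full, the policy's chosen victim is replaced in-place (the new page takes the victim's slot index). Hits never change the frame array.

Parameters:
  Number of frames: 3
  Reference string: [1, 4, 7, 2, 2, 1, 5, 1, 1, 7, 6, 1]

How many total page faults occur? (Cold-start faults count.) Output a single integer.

Answer: 6

Derivation:
Step 0: ref 1 → FAULT, frames=[1,-,-]
Step 1: ref 4 → FAULT, frames=[1,4,-]
Step 2: ref 7 → FAULT, frames=[1,4,7]
Step 3: ref 2 → FAULT (evict 4), frames=[1,2,7]
Step 4: ref 2 → HIT, frames=[1,2,7]
Step 5: ref 1 → HIT, frames=[1,2,7]
Step 6: ref 5 → FAULT (evict 2), frames=[1,5,7]
Step 7: ref 1 → HIT, frames=[1,5,7]
Step 8: ref 1 → HIT, frames=[1,5,7]
Step 9: ref 7 → HIT, frames=[1,5,7]
Step 10: ref 6 → FAULT (evict 5), frames=[1,6,7]
Step 11: ref 1 → HIT, frames=[1,6,7]
Total faults: 6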